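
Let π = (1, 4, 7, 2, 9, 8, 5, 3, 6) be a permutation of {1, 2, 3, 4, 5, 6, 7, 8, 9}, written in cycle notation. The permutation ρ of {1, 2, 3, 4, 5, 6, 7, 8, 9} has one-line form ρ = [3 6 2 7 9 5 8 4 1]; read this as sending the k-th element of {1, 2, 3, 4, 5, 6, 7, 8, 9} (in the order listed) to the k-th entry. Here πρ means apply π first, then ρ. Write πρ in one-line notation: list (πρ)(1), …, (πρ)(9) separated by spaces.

Chase each element through π then ρ: 1 → 4 → 7; 2 → 9 → 1; 3 → 6 → 5; 4 → 7 → 8; 5 → 3 → 2; 6 → 1 → 3; 7 → 2 → 6; 8 → 5 → 9; 9 → 8 → 4.
Collecting the images, πρ = [7 1 5 8 2 3 6 9 4].

7 1 5 8 2 3 6 9 4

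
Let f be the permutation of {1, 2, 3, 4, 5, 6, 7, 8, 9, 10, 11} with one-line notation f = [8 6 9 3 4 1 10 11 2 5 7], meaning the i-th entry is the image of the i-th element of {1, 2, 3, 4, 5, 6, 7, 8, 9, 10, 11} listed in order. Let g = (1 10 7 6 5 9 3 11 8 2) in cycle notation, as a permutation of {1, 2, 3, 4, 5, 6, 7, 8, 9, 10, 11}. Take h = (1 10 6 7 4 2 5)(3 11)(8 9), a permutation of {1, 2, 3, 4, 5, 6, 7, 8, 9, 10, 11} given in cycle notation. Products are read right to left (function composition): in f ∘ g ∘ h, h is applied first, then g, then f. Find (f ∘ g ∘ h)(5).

Chase 5: h(5) = 1; g(1) = 10; f(10) = 5. Hence (f ∘ g ∘ h)(5) = 5.

5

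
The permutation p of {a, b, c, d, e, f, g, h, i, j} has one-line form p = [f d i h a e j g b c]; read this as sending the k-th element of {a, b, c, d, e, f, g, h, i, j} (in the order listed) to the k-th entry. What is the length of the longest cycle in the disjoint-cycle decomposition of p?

Decomposing into disjoint cycles gives (a f e)(b d h g j c i); the longest has length 7.

7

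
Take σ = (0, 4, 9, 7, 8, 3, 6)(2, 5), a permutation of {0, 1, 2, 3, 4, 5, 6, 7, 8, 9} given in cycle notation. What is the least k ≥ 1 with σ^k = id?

The disjoint cycles have lengths 7, 2, 1.
The order of σ is the least common multiple of its cycle lengths: lcm(7, 2) = 14.

14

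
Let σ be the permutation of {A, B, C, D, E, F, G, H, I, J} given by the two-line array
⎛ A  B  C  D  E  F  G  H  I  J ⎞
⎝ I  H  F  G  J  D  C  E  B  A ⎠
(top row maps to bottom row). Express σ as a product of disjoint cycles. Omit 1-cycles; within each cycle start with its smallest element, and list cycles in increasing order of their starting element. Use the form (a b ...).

Iterating σ from A gives A → I → B → H → E → J → A; that is the 6-cycle (A I B H E J).
Repeating from the next unused element and collecting all non-trivial cycles gives (A I B H E J)(C F D G).

(A I B H E J)(C F D G)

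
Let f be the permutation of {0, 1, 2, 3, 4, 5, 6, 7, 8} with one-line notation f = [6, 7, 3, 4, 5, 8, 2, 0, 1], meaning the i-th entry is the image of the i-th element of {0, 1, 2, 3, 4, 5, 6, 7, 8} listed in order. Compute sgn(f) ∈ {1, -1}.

1

In disjoint-cycle form the cycle lengths are 9.
A cycle is odd iff its length is even; f has 0 even-length cycles, so sgn(f) = (−1)^0 and f is even.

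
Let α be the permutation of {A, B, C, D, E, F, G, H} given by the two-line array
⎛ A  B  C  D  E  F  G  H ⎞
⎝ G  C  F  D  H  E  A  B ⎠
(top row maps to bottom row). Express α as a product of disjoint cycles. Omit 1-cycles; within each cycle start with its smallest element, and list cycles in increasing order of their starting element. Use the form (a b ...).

From A: A → G → A, closing the cycle (A G).
Continuing from each remaining unvisited element yields (A G)(B C F E H).

(A G)(B C F E H)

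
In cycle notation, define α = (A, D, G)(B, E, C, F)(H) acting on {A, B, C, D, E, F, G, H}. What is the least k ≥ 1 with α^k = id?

The disjoint cycles have lengths 4, 3, 1.
Since disjoint cycles commute, ord(α) = lcm(4, 3) = 12.

12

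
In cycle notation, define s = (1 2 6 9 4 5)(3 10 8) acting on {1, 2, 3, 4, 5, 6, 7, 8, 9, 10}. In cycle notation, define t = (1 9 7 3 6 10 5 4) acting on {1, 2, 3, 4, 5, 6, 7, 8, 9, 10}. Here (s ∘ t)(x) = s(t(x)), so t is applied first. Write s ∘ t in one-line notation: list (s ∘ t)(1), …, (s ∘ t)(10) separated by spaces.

4 6 9 2 5 8 10 3 7 1

Chase each element through t then s: 1 → 9 → 4; 2 → 2 → 6; 3 → 6 → 9; 4 → 1 → 2; 5 → 4 → 5; 6 → 10 → 8; 7 → 3 → 10; 8 → 8 → 3; 9 → 7 → 7; 10 → 5 → 1.
Collecting the images, s ∘ t = [4 6 9 2 5 8 10 3 7 1].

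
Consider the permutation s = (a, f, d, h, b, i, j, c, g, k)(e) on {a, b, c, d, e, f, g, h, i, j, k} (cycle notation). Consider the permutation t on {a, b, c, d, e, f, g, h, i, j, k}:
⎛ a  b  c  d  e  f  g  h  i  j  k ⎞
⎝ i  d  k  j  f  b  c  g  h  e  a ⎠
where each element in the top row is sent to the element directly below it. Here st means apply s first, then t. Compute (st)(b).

(st)(b) = t(s(b)). s(b) = i, then t(i) = h. So (st)(b) = h.

h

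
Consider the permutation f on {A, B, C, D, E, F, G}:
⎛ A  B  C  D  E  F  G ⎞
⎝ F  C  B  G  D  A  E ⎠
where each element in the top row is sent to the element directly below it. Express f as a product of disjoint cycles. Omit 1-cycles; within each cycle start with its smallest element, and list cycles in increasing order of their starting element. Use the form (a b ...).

From A: A → F → A, closing the cycle (A F).
Continuing from each remaining unvisited element yields (A F)(B C)(D G E).

(A F)(B C)(D G E)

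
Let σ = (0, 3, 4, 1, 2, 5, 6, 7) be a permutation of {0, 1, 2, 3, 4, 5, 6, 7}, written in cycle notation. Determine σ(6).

Within (0, 3, 4, 1, 2, 5, 6, 7), 6 ↦ 7.

7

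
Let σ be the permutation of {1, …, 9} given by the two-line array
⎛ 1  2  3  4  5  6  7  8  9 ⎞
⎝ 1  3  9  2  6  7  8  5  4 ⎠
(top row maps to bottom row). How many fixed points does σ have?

1

The fixed points (elements with σ(x) = x) are {1}, so there is 1.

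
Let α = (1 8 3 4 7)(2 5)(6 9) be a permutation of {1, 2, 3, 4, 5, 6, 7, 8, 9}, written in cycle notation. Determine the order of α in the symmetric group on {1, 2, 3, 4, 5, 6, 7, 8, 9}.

The cycle type of α is (5, 2, 2).
The order is lcm(5, 2, 2) = 10.

10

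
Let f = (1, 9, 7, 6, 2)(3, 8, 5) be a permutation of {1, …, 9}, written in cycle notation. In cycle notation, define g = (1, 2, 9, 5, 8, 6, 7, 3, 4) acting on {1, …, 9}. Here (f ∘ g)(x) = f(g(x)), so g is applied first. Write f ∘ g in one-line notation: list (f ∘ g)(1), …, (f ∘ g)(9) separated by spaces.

1 7 4 9 5 6 8 2 3

(f ∘ g)(x) = f(g(x)). Computing each image: f(g(1)) = f(2) = 1, f(g(2)) = f(9) = 7, f(g(3)) = f(4) = 4, f(g(4)) = f(1) = 9, f(g(5)) = f(8) = 5, f(g(6)) = f(7) = 6, f(g(7)) = f(3) = 8, f(g(8)) = f(6) = 2, f(g(9)) = f(5) = 3.
Hence f ∘ g = [1 7 4 9 5 6 8 2 3].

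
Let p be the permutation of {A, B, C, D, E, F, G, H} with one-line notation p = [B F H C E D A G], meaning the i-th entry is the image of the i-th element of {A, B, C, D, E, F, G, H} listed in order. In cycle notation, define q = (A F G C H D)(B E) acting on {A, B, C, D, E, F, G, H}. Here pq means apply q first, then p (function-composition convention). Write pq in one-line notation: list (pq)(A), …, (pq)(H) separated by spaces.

D E G B F A H C

For each element, apply q then p: A → F → D; B → E → E; C → H → G; D → A → B; E → B → F; F → G → A; G → C → H; H → D → C.
So pq in one-line form is D E G B F A H C.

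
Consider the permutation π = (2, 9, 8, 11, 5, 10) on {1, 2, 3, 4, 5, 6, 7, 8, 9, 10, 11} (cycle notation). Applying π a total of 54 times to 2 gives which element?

2 lies in the 6-cycle (2, 9, 8, 11, 5, 10).
Powers repeat with period 6 on this cycle, and 54 mod 6 = 0, so π^54(2) = π^0(2).
So π^54(2) = 2.

2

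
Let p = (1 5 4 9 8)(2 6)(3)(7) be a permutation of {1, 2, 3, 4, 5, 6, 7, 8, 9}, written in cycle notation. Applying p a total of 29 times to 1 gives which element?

1 lies in the 5-cycle (1 5 4 9 8).
On a 5-cycle, p^5 is the identity, so p^29 = p^4 there (29 ≡ 4 mod 5).
Advancing 4 steps from 1: 1 → 5 → 4 → 9 → 8.

8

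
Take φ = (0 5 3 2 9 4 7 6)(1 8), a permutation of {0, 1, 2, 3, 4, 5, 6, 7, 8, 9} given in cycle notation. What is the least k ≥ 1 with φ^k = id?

8

The cycle type of φ is (8, 2).
The order is lcm(8, 2) = 8.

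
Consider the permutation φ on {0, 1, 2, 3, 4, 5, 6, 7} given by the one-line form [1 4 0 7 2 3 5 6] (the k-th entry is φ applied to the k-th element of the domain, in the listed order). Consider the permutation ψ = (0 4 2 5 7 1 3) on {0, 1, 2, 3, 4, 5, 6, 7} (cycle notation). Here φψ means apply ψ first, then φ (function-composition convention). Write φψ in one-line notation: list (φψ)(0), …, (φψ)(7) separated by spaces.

(φψ)(x) = φ(ψ(x)). Computing each image: φ(ψ(0)) = φ(4) = 2, φ(ψ(1)) = φ(3) = 7, φ(ψ(2)) = φ(5) = 3, φ(ψ(3)) = φ(0) = 1, φ(ψ(4)) = φ(2) = 0, φ(ψ(5)) = φ(7) = 6, φ(ψ(6)) = φ(6) = 5, φ(ψ(7)) = φ(1) = 4.
Hence φψ = [2 7 3 1 0 6 5 4].

2 7 3 1 0 6 5 4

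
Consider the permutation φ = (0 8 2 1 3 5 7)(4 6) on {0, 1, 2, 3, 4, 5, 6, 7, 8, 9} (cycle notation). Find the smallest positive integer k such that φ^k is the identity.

14

The disjoint cycles have lengths 7, 2, 1.
The order is lcm(7, 2) = 14.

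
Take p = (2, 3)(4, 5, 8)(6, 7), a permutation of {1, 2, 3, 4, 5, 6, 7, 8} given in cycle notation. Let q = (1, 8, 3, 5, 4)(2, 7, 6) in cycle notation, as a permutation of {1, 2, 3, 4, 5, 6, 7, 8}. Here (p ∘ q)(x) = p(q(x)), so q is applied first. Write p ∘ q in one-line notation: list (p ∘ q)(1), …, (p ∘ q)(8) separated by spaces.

For each element, apply q then p: 1 → 8 → 4; 2 → 7 → 6; 3 → 5 → 8; 4 → 1 → 1; 5 → 4 → 5; 6 → 2 → 3; 7 → 6 → 7; 8 → 3 → 2.
So p ∘ q in one-line form is 4 6 8 1 5 3 7 2.

4 6 8 1 5 3 7 2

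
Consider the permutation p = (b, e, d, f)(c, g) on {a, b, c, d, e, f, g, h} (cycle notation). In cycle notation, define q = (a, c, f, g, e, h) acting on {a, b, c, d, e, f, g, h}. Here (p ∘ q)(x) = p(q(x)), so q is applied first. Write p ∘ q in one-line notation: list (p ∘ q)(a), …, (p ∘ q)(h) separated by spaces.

g e b f h c d a

(p ∘ q)(x) = p(q(x)). Computing each image: p(q(a)) = p(c) = g, p(q(b)) = p(b) = e, p(q(c)) = p(f) = b, p(q(d)) = p(d) = f, p(q(e)) = p(h) = h, p(q(f)) = p(g) = c, p(q(g)) = p(e) = d, p(q(h)) = p(a) = a.
Hence p ∘ q = [g e b f h c d a].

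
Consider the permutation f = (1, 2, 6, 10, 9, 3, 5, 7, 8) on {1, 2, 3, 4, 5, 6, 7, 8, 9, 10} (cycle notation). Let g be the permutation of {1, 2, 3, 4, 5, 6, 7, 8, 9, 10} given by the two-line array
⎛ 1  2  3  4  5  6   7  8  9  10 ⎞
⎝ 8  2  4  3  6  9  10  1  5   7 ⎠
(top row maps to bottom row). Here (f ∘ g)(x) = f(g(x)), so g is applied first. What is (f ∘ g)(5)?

10

g(5) = 6, then f(6) = 10; composing gives (f ∘ g)(5) = 10.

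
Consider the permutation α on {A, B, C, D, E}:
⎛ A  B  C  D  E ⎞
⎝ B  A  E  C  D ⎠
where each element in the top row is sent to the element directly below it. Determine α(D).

The entry below D in the array is C, so α(D) = C.

C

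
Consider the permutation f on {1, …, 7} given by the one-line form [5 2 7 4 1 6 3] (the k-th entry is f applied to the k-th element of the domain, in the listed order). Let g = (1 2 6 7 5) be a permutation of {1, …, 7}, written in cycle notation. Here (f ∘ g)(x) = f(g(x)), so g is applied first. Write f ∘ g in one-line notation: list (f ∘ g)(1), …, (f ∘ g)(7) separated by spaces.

2 6 7 4 5 3 1

For each element, apply g then f: 1 → 2 → 2; 2 → 6 → 6; 3 → 3 → 7; 4 → 4 → 4; 5 → 1 → 5; 6 → 7 → 3; 7 → 5 → 1.
So f ∘ g in one-line form is 2 6 7 4 5 3 1.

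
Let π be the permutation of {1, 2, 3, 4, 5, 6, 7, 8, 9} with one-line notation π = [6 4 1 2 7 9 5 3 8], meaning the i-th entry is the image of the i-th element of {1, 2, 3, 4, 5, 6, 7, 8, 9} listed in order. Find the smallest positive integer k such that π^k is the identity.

The disjoint-cycle form of π has cycle lengths 5, 2, 2.
The order is lcm(5, 2, 2) = 10.

10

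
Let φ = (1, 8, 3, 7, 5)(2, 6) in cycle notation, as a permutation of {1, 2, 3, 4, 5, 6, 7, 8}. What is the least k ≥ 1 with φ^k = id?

10

The disjoint cycles have lengths 5, 2, 1.
The order of φ is the least common multiple of its cycle lengths: lcm(5, 2) = 10.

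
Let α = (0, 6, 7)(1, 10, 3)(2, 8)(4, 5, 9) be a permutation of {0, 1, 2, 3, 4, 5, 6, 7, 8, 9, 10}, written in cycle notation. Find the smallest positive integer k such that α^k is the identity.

The disjoint cycles have lengths 3, 3, 3, 2.
Since disjoint cycles commute, ord(α) = lcm(3, 3, 3, 2) = 6.

6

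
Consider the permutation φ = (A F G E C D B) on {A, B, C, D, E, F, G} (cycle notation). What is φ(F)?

G

In the cycle (A F G E C D B), F is followed by G, so φ(F) = G.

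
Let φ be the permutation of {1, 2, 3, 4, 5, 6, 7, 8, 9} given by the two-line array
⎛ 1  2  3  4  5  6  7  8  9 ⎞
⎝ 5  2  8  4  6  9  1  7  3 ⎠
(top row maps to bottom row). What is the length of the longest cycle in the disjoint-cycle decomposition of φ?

7

Decomposing into disjoint cycles gives (1, 5, 6, 9, 3, 8, 7); the longest has length 7.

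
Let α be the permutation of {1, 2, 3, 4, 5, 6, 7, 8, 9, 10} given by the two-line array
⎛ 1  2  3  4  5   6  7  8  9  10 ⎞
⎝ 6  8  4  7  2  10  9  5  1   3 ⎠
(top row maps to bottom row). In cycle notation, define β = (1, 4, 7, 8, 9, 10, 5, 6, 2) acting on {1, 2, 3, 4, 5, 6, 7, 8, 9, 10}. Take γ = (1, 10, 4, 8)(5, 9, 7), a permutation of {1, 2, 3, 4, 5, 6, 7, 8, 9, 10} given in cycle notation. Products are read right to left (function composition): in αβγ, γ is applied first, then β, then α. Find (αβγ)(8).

7

Chase 8: γ(8) = 1; β(1) = 4; α(4) = 7. Hence (αβγ)(8) = 7.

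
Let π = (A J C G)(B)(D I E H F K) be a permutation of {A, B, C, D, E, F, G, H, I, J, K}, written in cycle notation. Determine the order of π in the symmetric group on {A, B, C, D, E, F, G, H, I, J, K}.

The disjoint cycles have lengths 6, 4, 1.
Since disjoint cycles commute, ord(π) = lcm(6, 4) = 12.

12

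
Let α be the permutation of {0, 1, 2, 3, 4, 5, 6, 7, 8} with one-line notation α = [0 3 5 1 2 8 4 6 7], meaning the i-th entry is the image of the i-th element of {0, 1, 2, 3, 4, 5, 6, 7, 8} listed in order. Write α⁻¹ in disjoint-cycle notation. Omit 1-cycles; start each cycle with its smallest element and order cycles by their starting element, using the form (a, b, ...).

(1, 3)(2, 4, 6, 7, 8, 5)

First write α in disjoint cycles: (1, 3)(2, 5, 8, 7, 6, 4).
Reversing each cycle (and rotating so the smallest element leads) gives α⁻¹ = (1, 3)(2, 4, 6, 7, 8, 5).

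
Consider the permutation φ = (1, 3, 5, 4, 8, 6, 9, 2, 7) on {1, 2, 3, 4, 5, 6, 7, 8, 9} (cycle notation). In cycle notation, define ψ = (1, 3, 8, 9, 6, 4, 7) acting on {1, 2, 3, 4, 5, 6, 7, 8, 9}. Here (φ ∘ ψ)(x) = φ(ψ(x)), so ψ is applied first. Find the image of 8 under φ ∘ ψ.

(φ ∘ ψ)(8) = φ(ψ(8)). ψ(8) = 9, then φ(9) = 2. So (φ ∘ ψ)(8) = 2.

2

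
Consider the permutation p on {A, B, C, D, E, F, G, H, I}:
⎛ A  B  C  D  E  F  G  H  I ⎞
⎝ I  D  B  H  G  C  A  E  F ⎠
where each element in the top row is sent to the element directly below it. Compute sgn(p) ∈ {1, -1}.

In disjoint-cycle form the cycle lengths are 9.
A cycle is odd iff its length is even; p has 0 even-length cycles, so sgn(p) = (−1)^0 and p is even.

1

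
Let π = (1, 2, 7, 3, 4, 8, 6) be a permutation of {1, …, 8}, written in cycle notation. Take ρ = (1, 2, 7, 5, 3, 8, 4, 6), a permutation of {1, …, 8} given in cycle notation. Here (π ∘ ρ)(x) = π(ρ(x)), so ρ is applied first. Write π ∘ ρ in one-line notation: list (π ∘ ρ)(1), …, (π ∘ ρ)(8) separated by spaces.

For each element, apply ρ then π: 1 → 2 → 7; 2 → 7 → 3; 3 → 8 → 6; 4 → 6 → 1; 5 → 3 → 4; 6 → 1 → 2; 7 → 5 → 5; 8 → 4 → 8.
Collecting the images, π ∘ ρ = [7 3 6 1 4 2 5 8].

7 3 6 1 4 2 5 8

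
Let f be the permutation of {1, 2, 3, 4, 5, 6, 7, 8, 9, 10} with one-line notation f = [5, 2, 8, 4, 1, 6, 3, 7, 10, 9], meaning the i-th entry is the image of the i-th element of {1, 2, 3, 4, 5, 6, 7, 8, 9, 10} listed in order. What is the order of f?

6

The disjoint-cycle form of f has cycle lengths 3, 2, 2, 1, 1, 1.
The order of f is the least common multiple of its cycle lengths: lcm(3, 2, 2) = 6.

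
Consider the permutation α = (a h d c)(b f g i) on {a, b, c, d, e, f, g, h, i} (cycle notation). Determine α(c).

a

Within (a h d c), c ↦ a.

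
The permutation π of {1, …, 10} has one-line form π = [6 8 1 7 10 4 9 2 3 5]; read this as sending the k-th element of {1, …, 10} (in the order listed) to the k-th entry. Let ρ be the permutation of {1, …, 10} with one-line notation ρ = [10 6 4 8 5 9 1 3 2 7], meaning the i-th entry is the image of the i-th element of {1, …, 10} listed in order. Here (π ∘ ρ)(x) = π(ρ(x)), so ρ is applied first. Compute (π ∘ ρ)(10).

9

ρ(10) = 7, then π(7) = 9; composing gives (π ∘ ρ)(10) = 9.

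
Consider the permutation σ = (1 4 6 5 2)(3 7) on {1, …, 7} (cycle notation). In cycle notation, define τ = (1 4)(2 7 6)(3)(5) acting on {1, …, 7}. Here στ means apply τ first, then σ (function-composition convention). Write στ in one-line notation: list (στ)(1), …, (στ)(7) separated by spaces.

6 3 7 4 2 1 5

Chase each element through τ then σ: 1 → 4 → 6; 2 → 7 → 3; 3 → 3 → 7; 4 → 1 → 4; 5 → 5 → 2; 6 → 2 → 1; 7 → 6 → 5.
So στ in one-line form is 6 3 7 4 2 1 5.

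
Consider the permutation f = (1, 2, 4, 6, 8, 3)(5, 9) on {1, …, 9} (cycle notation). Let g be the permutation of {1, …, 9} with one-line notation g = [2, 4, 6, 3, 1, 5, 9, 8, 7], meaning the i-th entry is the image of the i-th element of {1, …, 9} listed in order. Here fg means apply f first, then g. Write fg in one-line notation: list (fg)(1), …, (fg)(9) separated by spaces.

(fg)(x) = g(f(x)). Computing each image: g(f(1)) = g(2) = 4, g(f(2)) = g(4) = 3, g(f(3)) = g(1) = 2, g(f(4)) = g(6) = 5, g(f(5)) = g(9) = 7, g(f(6)) = g(8) = 8, g(f(7)) = g(7) = 9, g(f(8)) = g(3) = 6, g(f(9)) = g(5) = 1.
Hence fg = [4 3 2 5 7 8 9 6 1].

4 3 2 5 7 8 9 6 1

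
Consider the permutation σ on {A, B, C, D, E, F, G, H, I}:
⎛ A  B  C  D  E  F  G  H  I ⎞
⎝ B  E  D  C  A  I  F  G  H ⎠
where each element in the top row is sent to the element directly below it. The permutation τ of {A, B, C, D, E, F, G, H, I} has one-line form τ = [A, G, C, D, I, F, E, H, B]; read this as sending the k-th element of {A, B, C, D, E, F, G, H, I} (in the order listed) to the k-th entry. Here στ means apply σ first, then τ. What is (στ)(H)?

E

(στ)(H) = τ(σ(H)). σ(H) = G, then τ(G) = E. So (στ)(H) = E.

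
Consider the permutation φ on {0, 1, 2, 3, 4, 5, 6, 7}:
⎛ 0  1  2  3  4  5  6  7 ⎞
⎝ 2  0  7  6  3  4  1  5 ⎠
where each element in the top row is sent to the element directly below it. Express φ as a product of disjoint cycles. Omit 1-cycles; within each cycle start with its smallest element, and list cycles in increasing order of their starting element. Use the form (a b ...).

(0 2 7 5 4 3 6 1)

Iterating φ from 0 gives 0 → 2 → 7 → 5 → 4 → 3 → 6 → 1 → 0; that is the 8-cycle (0 2 7 5 4 3 6 1).
Continuing from each remaining unvisited element yields (0 2 7 5 4 3 6 1).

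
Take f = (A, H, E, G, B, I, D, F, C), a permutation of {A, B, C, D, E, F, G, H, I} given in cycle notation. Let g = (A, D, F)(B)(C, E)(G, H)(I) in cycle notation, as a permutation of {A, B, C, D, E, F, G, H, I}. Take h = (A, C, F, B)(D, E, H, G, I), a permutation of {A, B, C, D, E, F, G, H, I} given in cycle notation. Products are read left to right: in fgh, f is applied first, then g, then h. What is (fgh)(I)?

Apply the permutations in order: f(I) = D, then g(D) = F, then h(F) = B. So (fgh)(I) = B.

B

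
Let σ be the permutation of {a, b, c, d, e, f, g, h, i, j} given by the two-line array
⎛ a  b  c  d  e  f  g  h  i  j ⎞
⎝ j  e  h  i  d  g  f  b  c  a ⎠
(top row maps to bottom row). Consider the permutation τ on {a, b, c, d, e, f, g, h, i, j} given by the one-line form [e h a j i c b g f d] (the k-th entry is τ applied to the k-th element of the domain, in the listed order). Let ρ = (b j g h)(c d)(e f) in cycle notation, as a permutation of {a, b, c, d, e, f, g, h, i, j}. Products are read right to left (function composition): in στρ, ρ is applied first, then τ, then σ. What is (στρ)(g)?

Chase g: ρ(g) = h; τ(h) = g; σ(g) = f. Hence (στρ)(g) = f.

f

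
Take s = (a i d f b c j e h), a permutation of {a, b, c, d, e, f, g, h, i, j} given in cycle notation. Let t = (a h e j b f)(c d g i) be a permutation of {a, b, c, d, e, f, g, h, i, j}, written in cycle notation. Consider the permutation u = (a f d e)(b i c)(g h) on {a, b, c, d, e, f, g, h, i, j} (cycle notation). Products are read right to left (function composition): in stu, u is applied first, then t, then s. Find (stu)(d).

(stu)(d) = s(t(u(d))). u(d) = e, then t(e) = j, then s(j) = e, so the result is e.

e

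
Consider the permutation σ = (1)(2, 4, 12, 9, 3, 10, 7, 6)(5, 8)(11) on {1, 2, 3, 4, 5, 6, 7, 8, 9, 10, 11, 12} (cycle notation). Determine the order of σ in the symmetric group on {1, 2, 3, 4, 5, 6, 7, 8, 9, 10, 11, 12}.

8

The cycle type of σ is (8, 2, 1, 1).
The order of σ is the least common multiple of its cycle lengths: lcm(8, 2) = 8.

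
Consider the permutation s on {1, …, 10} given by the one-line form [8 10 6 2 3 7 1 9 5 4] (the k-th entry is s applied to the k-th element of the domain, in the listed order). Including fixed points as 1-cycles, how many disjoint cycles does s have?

2

The cycle decomposition is (1, 8, 9, 5, 3, 6, 7)(2, 10, 4), which has 2 cycles (counting 1-cycles).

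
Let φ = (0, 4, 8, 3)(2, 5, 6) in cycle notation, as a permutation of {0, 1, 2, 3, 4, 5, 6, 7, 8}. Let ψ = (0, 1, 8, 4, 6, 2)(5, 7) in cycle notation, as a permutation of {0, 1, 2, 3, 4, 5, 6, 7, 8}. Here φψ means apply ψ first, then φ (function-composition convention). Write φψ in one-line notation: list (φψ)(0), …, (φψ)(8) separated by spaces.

Chase each element through ψ then φ: 0 → 1 → 1; 1 → 8 → 3; 2 → 0 → 4; 3 → 3 → 0; 4 → 6 → 2; 5 → 7 → 7; 6 → 2 → 5; 7 → 5 → 6; 8 → 4 → 8.
Collecting the images, φψ = [1 3 4 0 2 7 5 6 8].

1 3 4 0 2 7 5 6 8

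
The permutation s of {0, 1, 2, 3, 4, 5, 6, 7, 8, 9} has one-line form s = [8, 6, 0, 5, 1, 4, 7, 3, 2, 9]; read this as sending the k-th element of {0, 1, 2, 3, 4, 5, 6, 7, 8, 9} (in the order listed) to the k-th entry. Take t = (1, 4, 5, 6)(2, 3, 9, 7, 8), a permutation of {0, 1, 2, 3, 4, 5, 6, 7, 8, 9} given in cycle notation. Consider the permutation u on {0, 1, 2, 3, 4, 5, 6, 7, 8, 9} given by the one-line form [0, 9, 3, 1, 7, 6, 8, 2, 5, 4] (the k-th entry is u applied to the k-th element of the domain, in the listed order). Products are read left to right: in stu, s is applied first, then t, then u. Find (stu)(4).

(stu)(4) = u(t(s(4))). s(4) = 1, then t(1) = 4, then u(4) = 7, so the result is 7.

7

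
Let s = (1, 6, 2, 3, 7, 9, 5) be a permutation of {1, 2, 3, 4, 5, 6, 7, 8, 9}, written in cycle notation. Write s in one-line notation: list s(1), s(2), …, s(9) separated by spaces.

Image by image: 1↦6, 2↦3, 3↦7, 4↦4, 5↦1, 6↦2, 7↦9, 8↦8, 9↦5.
Listing these in domain order gives 6 3 7 4 1 2 9 8 5.

6 3 7 4 1 2 9 8 5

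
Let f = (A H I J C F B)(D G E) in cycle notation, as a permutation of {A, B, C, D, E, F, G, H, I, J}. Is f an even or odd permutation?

even

The cycle lengths are 7, 3.
A cycle is odd iff its length is even; f has 0 even-length cycles, so sgn(f) = (−1)^0 and f is even.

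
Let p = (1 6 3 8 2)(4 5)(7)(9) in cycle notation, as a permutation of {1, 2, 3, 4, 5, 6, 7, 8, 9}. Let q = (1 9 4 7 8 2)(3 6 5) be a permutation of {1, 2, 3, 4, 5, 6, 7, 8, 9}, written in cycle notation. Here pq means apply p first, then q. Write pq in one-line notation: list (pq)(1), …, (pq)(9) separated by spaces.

5 9 2 3 7 6 8 1 4

Chase each element through p then q: 1 → 6 → 5; 2 → 1 → 9; 3 → 8 → 2; 4 → 5 → 3; 5 → 4 → 7; 6 → 3 → 6; 7 → 7 → 8; 8 → 2 → 1; 9 → 9 → 4.
Collecting the images, pq = [5 9 2 3 7 6 8 1 4].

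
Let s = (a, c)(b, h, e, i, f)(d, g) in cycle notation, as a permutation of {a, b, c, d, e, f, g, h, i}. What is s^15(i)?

i lies in the 5-cycle (b, h, e, i, f).
Powers repeat with period 5 on this cycle, and 15 mod 5 = 0, so s^15(i) = s^0(i).
So s^15(i) = i.

i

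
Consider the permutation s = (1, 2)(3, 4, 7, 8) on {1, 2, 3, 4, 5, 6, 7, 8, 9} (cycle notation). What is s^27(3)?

8

3 lies in the 4-cycle (3, 4, 7, 8).
Powers repeat with period 4 on this cycle, and 27 mod 4 = 3, so s^27(3) = s^3(3).
Stepping 3 places around the cycle: 3 → 4 → 7 → 8.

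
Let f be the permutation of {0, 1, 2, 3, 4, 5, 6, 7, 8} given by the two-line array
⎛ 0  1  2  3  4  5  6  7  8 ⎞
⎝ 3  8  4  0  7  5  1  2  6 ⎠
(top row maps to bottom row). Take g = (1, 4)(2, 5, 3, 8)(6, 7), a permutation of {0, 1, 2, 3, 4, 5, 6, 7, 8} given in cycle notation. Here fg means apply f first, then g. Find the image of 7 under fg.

f(7) = 2, then g(2) = 5; composing gives (fg)(7) = 5.

5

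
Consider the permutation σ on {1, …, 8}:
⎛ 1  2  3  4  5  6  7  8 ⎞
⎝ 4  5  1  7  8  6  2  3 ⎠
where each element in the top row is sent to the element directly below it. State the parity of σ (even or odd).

In disjoint-cycle form the cycle lengths are 7, 1.
A cycle is odd iff its length is even; σ has 0 even-length cycles, so sgn(σ) = (−1)^0 and σ is even.

even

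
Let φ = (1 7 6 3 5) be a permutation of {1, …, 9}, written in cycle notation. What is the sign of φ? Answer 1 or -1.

1

The cycle lengths are 5, 1, 1, 1, 1.
A cycle of length ℓ contributes ℓ−1 transpositions, so φ is a product of 4 transpositions — even.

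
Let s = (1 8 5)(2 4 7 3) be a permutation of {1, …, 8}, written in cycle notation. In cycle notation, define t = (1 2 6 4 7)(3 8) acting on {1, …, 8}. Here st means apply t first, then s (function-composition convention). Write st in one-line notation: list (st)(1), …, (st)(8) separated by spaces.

(st)(x) = s(t(x)). Computing each image: s(t(1)) = s(2) = 4, s(t(2)) = s(6) = 6, s(t(3)) = s(8) = 5, s(t(4)) = s(7) = 3, s(t(5)) = s(5) = 1, s(t(6)) = s(4) = 7, s(t(7)) = s(1) = 8, s(t(8)) = s(3) = 2.
Hence st = [4 6 5 3 1 7 8 2].

4 6 5 3 1 7 8 2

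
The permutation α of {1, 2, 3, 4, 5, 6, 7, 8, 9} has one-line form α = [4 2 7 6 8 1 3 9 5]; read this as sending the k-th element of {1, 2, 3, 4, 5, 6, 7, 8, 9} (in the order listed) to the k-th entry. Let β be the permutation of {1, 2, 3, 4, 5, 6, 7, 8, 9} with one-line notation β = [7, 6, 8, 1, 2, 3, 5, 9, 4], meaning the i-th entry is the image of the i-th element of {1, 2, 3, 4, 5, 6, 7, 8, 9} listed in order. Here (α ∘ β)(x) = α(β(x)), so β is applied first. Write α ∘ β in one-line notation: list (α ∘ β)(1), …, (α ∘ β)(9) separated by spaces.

(α ∘ β)(x) = α(β(x)). Computing each image: α(β(1)) = α(7) = 3, α(β(2)) = α(6) = 1, α(β(3)) = α(8) = 9, α(β(4)) = α(1) = 4, α(β(5)) = α(2) = 2, α(β(6)) = α(3) = 7, α(β(7)) = α(5) = 8, α(β(8)) = α(9) = 5, α(β(9)) = α(4) = 6.
Hence α ∘ β = [3 1 9 4 2 7 8 5 6].

3 1 9 4 2 7 8 5 6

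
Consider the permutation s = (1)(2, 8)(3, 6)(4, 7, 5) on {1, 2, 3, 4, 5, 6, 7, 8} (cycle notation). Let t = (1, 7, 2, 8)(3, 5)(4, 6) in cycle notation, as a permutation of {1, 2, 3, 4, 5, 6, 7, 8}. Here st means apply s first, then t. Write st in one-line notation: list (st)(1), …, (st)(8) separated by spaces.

7 1 4 2 6 5 3 8

For each element, apply s then t: 1 → 1 → 7; 2 → 8 → 1; 3 → 6 → 4; 4 → 7 → 2; 5 → 4 → 6; 6 → 3 → 5; 7 → 5 → 3; 8 → 2 → 8.
So st in one-line form is 7 1 4 2 6 5 3 8.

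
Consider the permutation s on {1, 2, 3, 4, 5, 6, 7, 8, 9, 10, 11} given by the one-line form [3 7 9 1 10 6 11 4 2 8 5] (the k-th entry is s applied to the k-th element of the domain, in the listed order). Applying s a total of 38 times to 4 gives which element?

10

Tracing 4 → 1 → … returns to 4 after 10 steps, so 4 lies in a 10-cycle (1 3 9 2 7 11 5 10 8 4).
Since the cycle has length 10, s^38 acts on it the same as s^8 (38 mod 10 = 8).
Advancing 8 steps from 4: 4 → 1 → 3 → 9 → 2 → 7 → 11 → 5 → 10.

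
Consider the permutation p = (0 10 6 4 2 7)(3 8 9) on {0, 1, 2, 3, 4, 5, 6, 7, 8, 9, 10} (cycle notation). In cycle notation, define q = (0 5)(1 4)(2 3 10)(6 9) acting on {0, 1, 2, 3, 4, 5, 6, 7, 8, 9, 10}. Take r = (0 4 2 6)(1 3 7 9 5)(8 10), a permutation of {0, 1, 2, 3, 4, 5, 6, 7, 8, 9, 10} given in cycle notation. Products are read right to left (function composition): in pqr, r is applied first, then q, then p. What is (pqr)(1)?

Chase 1: r(1) = 3; q(3) = 10; p(10) = 6. Hence (pqr)(1) = 6.

6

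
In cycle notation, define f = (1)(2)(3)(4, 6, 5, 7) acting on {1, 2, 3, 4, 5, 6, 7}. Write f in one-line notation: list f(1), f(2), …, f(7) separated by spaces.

1 2 3 6 7 5 4

Image by image: 1→1, 2→2, 3→3, 4→6, 5→7, 6→5, 7→4.
Listing these in domain order gives 1 2 3 6 7 5 4.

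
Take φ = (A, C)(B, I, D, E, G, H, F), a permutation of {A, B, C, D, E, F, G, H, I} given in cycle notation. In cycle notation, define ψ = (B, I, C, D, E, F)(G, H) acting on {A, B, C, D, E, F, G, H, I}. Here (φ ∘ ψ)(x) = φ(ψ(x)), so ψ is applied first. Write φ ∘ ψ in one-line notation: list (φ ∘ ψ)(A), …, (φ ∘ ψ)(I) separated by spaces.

(φ ∘ ψ)(x) = φ(ψ(x)). Computing each image: φ(ψ(A)) = φ(A) = C, φ(ψ(B)) = φ(I) = D, φ(ψ(C)) = φ(D) = E, φ(ψ(D)) = φ(E) = G, φ(ψ(E)) = φ(F) = B, φ(ψ(F)) = φ(B) = I, φ(ψ(G)) = φ(H) = F, φ(ψ(H)) = φ(G) = H, φ(ψ(I)) = φ(C) = A.
Hence φ ∘ ψ = [C D E G B I F H A].

C D E G B I F H A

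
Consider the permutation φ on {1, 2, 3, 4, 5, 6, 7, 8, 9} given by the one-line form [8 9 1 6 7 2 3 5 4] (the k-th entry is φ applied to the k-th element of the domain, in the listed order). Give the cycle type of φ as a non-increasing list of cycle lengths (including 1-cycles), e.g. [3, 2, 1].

The disjoint cycles are (1 8 5 7 3)(2 9 4 6), with lengths 5, 4 in non-increasing order.

[5, 4]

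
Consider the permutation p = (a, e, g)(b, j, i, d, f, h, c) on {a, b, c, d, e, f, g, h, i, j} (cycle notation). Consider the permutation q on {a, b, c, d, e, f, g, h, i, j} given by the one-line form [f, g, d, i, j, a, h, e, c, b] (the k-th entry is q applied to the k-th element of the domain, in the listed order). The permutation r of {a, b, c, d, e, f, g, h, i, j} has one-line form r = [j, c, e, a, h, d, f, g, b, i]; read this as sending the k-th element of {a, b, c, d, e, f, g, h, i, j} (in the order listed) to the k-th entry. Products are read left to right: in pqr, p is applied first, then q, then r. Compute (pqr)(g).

d

(pqr)(g) = r(q(p(g))). p(g) = a, then q(a) = f, then r(f) = d, so the result is d.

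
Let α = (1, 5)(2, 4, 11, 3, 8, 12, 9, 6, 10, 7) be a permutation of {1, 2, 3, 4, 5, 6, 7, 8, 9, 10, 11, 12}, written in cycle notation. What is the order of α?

The disjoint cycles have lengths 10, 2.
The order is lcm(10, 2) = 10.

10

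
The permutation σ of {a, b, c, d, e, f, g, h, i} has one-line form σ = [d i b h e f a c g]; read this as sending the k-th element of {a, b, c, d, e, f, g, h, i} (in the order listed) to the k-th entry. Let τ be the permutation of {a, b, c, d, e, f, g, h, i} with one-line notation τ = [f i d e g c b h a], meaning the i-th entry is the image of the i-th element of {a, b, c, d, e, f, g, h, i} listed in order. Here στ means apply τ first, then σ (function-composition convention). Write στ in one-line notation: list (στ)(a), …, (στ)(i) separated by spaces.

f g h e a b i c d

Chase each element through τ then σ: a → f → f; b → i → g; c → d → h; d → e → e; e → g → a; f → c → b; g → b → i; h → h → c; i → a → d.
So στ in one-line form is f g h e a b i c d.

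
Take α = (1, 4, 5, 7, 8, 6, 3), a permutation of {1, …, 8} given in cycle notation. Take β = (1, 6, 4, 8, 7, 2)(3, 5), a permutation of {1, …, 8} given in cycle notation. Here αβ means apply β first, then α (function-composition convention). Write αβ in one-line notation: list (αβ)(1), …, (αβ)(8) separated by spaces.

3 4 7 6 1 5 2 8

(αβ)(x) = α(β(x)). Computing each image: α(β(1)) = α(6) = 3, α(β(2)) = α(1) = 4, α(β(3)) = α(5) = 7, α(β(4)) = α(8) = 6, α(β(5)) = α(3) = 1, α(β(6)) = α(4) = 5, α(β(7)) = α(2) = 2, α(β(8)) = α(7) = 8.
Hence αβ = [3 4 7 6 1 5 2 8].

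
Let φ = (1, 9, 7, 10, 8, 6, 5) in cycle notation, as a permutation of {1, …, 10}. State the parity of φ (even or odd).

The cycle lengths are 7, 1, 1, 1.
A cycle is odd iff its length is even; φ has 0 even-length cycles, so sgn(φ) = (−1)^0 and φ is even.

even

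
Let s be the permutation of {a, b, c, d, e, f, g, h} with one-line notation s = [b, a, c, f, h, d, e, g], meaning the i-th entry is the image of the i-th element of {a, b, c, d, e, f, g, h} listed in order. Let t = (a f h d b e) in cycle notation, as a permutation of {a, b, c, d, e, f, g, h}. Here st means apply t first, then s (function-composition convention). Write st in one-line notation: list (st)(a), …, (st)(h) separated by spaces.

d h c a b g e f

(st)(x) = s(t(x)). Computing each image: s(t(a)) = s(f) = d, s(t(b)) = s(e) = h, s(t(c)) = s(c) = c, s(t(d)) = s(b) = a, s(t(e)) = s(a) = b, s(t(f)) = s(h) = g, s(t(g)) = s(g) = e, s(t(h)) = s(d) = f.
Hence st = [d h c a b g e f].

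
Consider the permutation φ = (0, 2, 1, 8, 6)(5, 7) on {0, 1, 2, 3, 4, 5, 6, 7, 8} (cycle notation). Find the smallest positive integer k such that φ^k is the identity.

10

The cycle type of φ is (5, 2, 1, 1).
Since disjoint cycles commute, ord(φ) = lcm(5, 2) = 10.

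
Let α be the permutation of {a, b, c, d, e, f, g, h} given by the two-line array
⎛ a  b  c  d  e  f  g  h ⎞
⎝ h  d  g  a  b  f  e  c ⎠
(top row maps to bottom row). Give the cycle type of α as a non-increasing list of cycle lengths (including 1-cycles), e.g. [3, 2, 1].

The disjoint cycles are (a, h, c, g, e, b, d)(f), with lengths 7, 1 in non-increasing order.

[7, 1]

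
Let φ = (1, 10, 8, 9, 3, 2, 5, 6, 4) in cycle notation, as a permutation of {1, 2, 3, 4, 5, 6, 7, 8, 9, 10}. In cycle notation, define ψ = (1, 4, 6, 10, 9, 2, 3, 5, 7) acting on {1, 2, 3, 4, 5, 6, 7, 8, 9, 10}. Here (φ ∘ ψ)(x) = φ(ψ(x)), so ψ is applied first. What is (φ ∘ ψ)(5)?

7

(φ ∘ ψ)(5) = φ(ψ(5)). ψ(5) = 7, then φ(7) = 7. So (φ ∘ ψ)(5) = 7.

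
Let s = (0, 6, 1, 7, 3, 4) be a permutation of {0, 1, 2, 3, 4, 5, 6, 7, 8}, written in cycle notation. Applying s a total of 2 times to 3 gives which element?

0

3 lies in the 6-cycle (0, 6, 1, 7, 3, 4).
Advancing 2 steps from 3: 3 → 4 → 0.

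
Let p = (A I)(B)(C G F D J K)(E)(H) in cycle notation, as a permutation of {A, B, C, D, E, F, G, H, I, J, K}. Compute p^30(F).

F

F lies in the 6-cycle (C G F D J K).
Since the cycle has length 6, p^30 acts on it the same as p^0 (30 mod 6 = 0).
So p^30(F) = F.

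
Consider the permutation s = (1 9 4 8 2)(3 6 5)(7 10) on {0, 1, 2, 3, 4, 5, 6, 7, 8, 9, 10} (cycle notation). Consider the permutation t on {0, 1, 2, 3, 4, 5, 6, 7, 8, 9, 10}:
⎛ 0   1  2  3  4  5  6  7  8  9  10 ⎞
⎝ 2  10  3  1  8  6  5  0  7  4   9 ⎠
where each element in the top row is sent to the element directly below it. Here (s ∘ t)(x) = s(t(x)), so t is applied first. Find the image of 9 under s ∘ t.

First apply t: t(9) = 4, then s(4) = 8. Thus (s ∘ t)(9) = 8.

8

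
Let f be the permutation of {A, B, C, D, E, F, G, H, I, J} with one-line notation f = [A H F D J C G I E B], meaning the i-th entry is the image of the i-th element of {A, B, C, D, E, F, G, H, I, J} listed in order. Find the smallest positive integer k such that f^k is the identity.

10

Decomposing into disjoint cycles gives cycle lengths 5, 2, 1, 1, 1.
Since disjoint cycles commute, ord(f) = lcm(5, 2) = 10.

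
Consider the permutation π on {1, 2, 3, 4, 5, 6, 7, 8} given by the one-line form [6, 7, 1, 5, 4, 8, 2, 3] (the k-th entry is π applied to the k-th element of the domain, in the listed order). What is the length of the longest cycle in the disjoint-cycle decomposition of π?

Decomposing into disjoint cycles gives (1 6 8 3)(2 7)(4 5); the longest has length 4.

4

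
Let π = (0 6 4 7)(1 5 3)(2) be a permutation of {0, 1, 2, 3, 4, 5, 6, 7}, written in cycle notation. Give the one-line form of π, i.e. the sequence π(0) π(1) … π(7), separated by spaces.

6 5 2 1 7 3 4 0

Reading each image from the cycles: 0→6, 1→5, 2→2, 3→1, 4→7, 5→3, 6→4, 7→0.
So the one-line form is 6 5 2 1 7 3 4 0.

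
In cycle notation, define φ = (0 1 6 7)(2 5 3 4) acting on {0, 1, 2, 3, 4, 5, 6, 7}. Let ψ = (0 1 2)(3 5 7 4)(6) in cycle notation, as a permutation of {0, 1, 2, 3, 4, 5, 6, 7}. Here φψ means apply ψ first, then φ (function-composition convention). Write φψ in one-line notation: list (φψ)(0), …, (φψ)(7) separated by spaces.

(φψ)(x) = φ(ψ(x)). Computing each image: φ(ψ(0)) = φ(1) = 6, φ(ψ(1)) = φ(2) = 5, φ(ψ(2)) = φ(0) = 1, φ(ψ(3)) = φ(5) = 3, φ(ψ(4)) = φ(3) = 4, φ(ψ(5)) = φ(7) = 0, φ(ψ(6)) = φ(6) = 7, φ(ψ(7)) = φ(4) = 2.
Hence φψ = [6 5 1 3 4 0 7 2].

6 5 1 3 4 0 7 2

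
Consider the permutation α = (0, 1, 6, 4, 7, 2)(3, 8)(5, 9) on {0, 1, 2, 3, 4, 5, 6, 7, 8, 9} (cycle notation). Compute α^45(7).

1

7 lies in the 6-cycle (0, 1, 6, 4, 7, 2).
Powers repeat with period 6 on this cycle, and 45 mod 6 = 3, so α^45(7) = α^3(7).
Advancing 3 steps from 7: 7 → 2 → 0 → 1.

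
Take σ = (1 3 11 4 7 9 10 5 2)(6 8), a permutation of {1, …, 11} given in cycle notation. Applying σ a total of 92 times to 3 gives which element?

3 lies in the 9-cycle (1 3 11 4 7 9 10 5 2).
On a 9-cycle, σ^9 is the identity, so σ^92 = σ^2 there (92 ≡ 2 mod 9).
Stepping 2 places around the cycle: 3 → 11 → 4.

4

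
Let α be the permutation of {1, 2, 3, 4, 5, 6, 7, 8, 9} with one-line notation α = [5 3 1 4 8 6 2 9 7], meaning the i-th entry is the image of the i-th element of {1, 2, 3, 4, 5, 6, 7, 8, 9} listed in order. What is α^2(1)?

Tracing 1 → 5 → … returns to 1 after 7 steps, so 1 lies in a 7-cycle (1 5 8 9 7 2 3).
Stepping 2 places around the cycle: 1 → 5 → 8.

8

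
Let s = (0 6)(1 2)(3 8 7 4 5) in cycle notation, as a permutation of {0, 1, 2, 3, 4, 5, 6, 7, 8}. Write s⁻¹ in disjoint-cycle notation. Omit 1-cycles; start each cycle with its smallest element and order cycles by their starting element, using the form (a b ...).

(0 6)(1 2)(3 5 4 7 8)

Inverting a permutation written in cycle notation just reverses the order within every cycle.
Reversing each cycle of s and rotating so the smallest element leads gives (0 6)(1 2)(3 5 4 7 8).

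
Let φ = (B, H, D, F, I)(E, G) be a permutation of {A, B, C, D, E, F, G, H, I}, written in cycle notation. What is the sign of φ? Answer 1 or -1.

The cycle lengths are 5, 2, 1, 1.
A cycle is odd iff its length is even; φ has 1 even-length cycle, so sgn(φ) = (−1)^1 and φ is odd.

-1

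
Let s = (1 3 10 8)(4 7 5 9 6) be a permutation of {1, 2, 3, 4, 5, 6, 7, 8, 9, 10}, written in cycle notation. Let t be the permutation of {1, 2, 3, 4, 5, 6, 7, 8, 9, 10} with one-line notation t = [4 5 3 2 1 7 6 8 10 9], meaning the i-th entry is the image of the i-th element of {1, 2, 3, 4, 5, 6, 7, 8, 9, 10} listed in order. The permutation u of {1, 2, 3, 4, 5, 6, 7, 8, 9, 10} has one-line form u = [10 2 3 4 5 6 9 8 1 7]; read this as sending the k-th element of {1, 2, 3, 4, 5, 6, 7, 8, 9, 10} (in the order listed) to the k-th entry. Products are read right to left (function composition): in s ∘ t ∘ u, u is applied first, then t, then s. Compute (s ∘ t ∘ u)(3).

(s ∘ t ∘ u)(3) = s(t(u(3))). u(3) = 3, then t(3) = 3, then s(3) = 10, so the result is 10.

10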